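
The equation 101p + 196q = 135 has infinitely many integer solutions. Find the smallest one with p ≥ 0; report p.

143

gcd(196, 101):
  196 = 1×101 + 95
  101 = 1×95 + 6
  95 = 15×6 + 5
  6 = 1×5 + 1
  5 = 5×1
so gcd(196, 101) = 1.
1 divides 135, so solutions exist.
Back-substitute for Bézout coefficients:
  1 = 6 - 1×5
  ... = 101×(33) + 196×(-17)
Scale by 135/1 = 135: (p₀, q₀) = (4455, -2295).
General solution: p = 4455 + 196t, q = -2295 - 101t for integer t.
p ≥ 0: smallest is 4455 mod 196 = 143 (at t = -22), with q = -73.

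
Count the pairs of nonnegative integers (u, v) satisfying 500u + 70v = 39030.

gcd(500, 70):
  500 = 7×70 + 10
  70 = 7×10
so gcd(500, 70) = 10.
Back-substitute for Bézout coefficients:
  10 = 500 - 7×70
  ... = 500×(1) + 70×(-7)
Scale by 3903: one solution is (3903, -27321). Reduce u mod 7: (4, 529).
General: u = 4 + 7t, v = 529 - 50t.
u ≥ 0 ⇒ t ≥ 0; v ≥ 0 ⇒ t ≤ 10. So t ∈ [0, 10]: 11 solutions.

11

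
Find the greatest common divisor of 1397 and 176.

gcd(1397, 176) = 11  (1397 = 7·176 + 165, 176 = 1·165 + 11, 165 = 15·11).

11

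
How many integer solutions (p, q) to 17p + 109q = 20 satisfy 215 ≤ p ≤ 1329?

11

gcd(109, 17):
  109 = 6·17 + 7
  17 = 2·7 + 3
  7 = 2·3 + 1
  3 = 3·1
so gcd(109, 17) = 1.
Back-substitute for Bézout coefficients:
  1 = 7 - 2·3
  ... = 17·(-32) + 109·(5)
Scale by 20: particular solution (-640, 100); reduce p mod 109: (14, -2).
General solution: p = 14 + 109t, q = -2 - 17t for integer t.
215 ≤ 14 + 109t ≤ 1329 gives t ∈ [2, 12], which is 11 values.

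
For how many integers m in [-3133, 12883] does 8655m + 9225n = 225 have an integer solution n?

gcd(9225, 8655) = 15.
By Bézout, 8655*(178) + 9225*(-167) = 15.
Particular solution: (210, -197).
General solution: m = 210 + 615t, n = -197 - 577t for integer t.
-3133 ≤ 210 + 615t ≤ 12883 gives t ∈ [-5, 20], which is 26 values.

26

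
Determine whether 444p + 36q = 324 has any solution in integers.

yes

gcd(444, 36) = 12  (444 = 12*36 + 12, 36 = 3*12).
12 divides 324, so integer solutions exist.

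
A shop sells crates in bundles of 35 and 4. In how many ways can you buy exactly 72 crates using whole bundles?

1

Need nonnegative integers with 35j + 4k = 72.
gcd(35, 4) = 1, and 35·(-1) + 4·(9) = 1.
So (j₀, k₀) = (-72, 648); general j = -72 + 4t, k = 648 - 35t.
j ≥ 0 ⇒ t ≥ 18; k ≥ 0 ⇒ t ≤ 18. That's 1 value of t.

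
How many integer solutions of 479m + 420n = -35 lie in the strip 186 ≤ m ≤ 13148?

gcd(479, 420) = 1  (479 = 1×420 + 59, 420 = 7×59 + 7, 59 = 8×7 + 3, 7 = 2×3 + 1, 3 = 3×1).
Back-substituting, 479×(-121) + 420×(138) = 1.
Scale by -35: particular solution (4235, -4830); reduce m mod 420: (35, -40).
General solution: m = 35 + 420t, n = -40 - 479t for integer t.
186 ≤ 35 + 420t ≤ 13148 gives t ∈ [1, 31], which is 31 values.

31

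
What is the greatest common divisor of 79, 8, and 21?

1

gcd(79, 8):
  79 = 9*8 + 7
  8 = 1*7 + 1
  7 = 7*1
so gcd(79, 8) = 1.
gcd(1, 21) = 1.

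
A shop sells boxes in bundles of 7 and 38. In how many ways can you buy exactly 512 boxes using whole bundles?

Need nonnegative integers with 7j + 38k = 512.
gcd(7, 38) = 1, and 7·(11) + 38·(-2) = 1.
So (j₀, k₀) = (5632, -1024); general j = 5632 + 38t, k = -1024 - 7t.
j ≥ 0 ⇒ t ≥ -148; k ≥ 0 ⇒ t ≤ -147. That's 2 values of t.

2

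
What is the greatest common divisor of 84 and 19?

1

gcd(84, 19):
  84 = 4·19 + 8
  19 = 2·8 + 3
  8 = 2·3 + 2
  3 = 1·2 + 1
  2 = 2·1
so gcd(84, 19) = 1.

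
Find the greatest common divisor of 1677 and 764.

1

gcd(1677, 764) = 1  (1677 = 2·764 + 149, 764 = 5·149 + 19, 149 = 7·19 + 16, 19 = 1·16 + 3, 16 = 5·3 + 1, 3 = 3·1).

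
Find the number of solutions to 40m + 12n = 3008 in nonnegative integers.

gcd(40, 12) = 4.
By Bézout, 40*(1) + 12*(-3) = 4.
One solution: (2, 244).
General: m = 2 + 3t, n = 244 - 10t.
m ≥ 0 ⇒ t ≥ 0; n ≥ 0 ⇒ t ≤ 24. So t ∈ [0, 24]: 25 solutions.

25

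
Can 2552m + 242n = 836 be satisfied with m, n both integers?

gcd(2552, 242):
  2552 = 10×242 + 132
  242 = 1×132 + 110
  132 = 1×110 + 22
  110 = 5×22
so gcd(2552, 242) = 22.
22 divides 836, so integer solutions exist.

yes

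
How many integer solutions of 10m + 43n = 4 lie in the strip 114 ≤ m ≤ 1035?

gcd(43, 10) = 1.
By Bézout, 10×(13) + 43×(-3) = 1.
Particular solution: (9, -2).
General solution: m = 9 + 43t, n = -2 - 10t for integer t.
114 ≤ 9 + 43t ≤ 1035 gives t ∈ [3, 23], which is 21 values.

21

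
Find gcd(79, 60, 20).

gcd(79, 60) = 1  (79 = 1·60 + 19, 60 = 3·19 + 3, 19 = 6·3 + 1, 3 = 3·1).
gcd(1, 20) = 1.

1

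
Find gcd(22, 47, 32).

1

gcd(47, 22) = 1.
gcd(1, 32) = 1.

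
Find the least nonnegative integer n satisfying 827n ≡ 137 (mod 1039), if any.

759

gcd(1039, 827):
  1039 = 1·827 + 212
  827 = 3·212 + 191
  212 = 1·191 + 21
  191 = 9·21 + 2
  21 = 10·2 + 1
  2 = 2·1
so gcd(1039, 827) = 1.
1 divides 137, so solutions exist.
Back-substitute for Bézout coefficients:
  1 = 21 - 10·2
  ... = 827·(-495) + 1039·(394)
So 827·(-495) ≡ 1 (mod 1039); multiply by 137: n ≡ -67815 (mod 1039).
Smallest nonnegative: n = -67815 mod 1039 = 759.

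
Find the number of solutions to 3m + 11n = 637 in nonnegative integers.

gcd(11, 3):
  11 = 3·3 + 2
  3 = 1·2 + 1
  2 = 2·1
so gcd(11, 3) = 1.
Back-substitute for Bézout coefficients:
  1 = 3 - 1·2
  ... = 3·(4) + 11·(-1)
Scale by 637: one solution is (2548, -637). Reduce m mod 11: (7, 56).
General: m = 7 + 11t, n = 56 - 3t.
m ≥ 0 ⇒ t ≥ 0; n ≥ 0 ⇒ t ≤ 18. So t ∈ [0, 18]: 19 solutions.

19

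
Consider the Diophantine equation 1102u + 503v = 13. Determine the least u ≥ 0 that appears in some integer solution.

gcd(1102, 503):
  1102 = 2×503 + 96
  503 = 5×96 + 23
  96 = 4×23 + 4
  23 = 5×4 + 3
  4 = 1×3 + 1
  3 = 3×1
so gcd(1102, 503) = 1.
1 divides 13, so solutions exist.
Back-substitute for Bézout coefficients:
  1 = 4 - 1×3
  ... = 1102×(131) + 503×(-287)
Scale by 13/1 = 13: (u₀, v₀) = (1703, -3731).
General solution: u = 1703 + 503t, v = -3731 - 1102t for integer t.
u ≥ 0: smallest is 1703 mod 503 = 194 (at t = -3), with v = -425.

194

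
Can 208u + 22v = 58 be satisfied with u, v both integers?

gcd(208, 22):
  208 = 9·22 + 10
  22 = 2·10 + 2
  10 = 5·2
so gcd(208, 22) = 2.
2 divides 58, so integer solutions exist.

yes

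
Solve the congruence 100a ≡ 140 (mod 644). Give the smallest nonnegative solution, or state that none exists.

98

gcd(644, 100):
  644 = 6×100 + 44
  100 = 2×44 + 12
  44 = 3×12 + 8
  12 = 1×8 + 4
  8 = 2×4
so gcd(644, 100) = 4.
4 divides 140, so solutions exist.
Back-substitute for Bézout coefficients:
  4 = 12 - 1×8
  ... = 100×(58) + 644×(-9)
So 100×(58) ≡ 4 (mod 644); multiply by 35: a ≡ 2030 (mod 161).
Smallest nonnegative: a = 2030 mod 161 = 98.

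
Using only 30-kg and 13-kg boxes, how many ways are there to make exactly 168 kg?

1

Need nonnegative integers with 30j + 13k = 168.
gcd(30, 13) = 1, and 30·(-3) + 13·(7) = 1.
So (j₀, k₀) = (-504, 1176); general j = -504 + 13t, k = 1176 - 30t.
j ≥ 0 ⇒ t ≥ 39; k ≥ 0 ⇒ t ≤ 39. That's 1 value of t.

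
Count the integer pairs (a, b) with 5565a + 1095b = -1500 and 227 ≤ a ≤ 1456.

gcd(5565, 1095) = 15  (5565 = 5·1095 + 90, 1095 = 12·90 + 15, 90 = 6·15).
Back-substituting, 5565·(-12) + 1095·(61) = 15.
Scale by -100: particular solution (1200, -6100); reduce a mod 73: (32, -164).
General solution: a = 32 + 73t, b = -164 - 371t for integer t.
227 ≤ 32 + 73t ≤ 1456 gives t ∈ [3, 19], which is 17 values.

17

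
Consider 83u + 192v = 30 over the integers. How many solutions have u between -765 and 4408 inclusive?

27

gcd(192, 83):
  192 = 2×83 + 26
  83 = 3×26 + 5
  26 = 5×5 + 1
  5 = 5×1
so gcd(192, 83) = 1.
Back-substitute for Bézout coefficients:
  1 = 26 - 5×5
  ... = 83×(-37) + 192×(16)
Scale by 30: particular solution (-1110, 480); reduce u mod 192: (42, -18).
General solution: u = 42 + 192t, v = -18 - 83t for integer t.
-765 ≤ 42 + 192t ≤ 4408 gives t ∈ [-4, 22], which is 27 values.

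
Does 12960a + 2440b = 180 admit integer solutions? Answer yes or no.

no

gcd(12960, 2440) = 40  (12960 = 5×2440 + 760, 2440 = 3×760 + 160, 760 = 4×160 + 120, 160 = 1×120 + 40, 120 = 3×40).
40 does not divide 180 (remainder 20), so no integer solutions.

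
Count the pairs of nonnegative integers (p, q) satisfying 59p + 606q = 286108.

gcd(606, 59):
  606 = 10·59 + 16
  59 = 3·16 + 11
  16 = 1·11 + 5
  11 = 2·5 + 1
  5 = 5·1
so gcd(606, 59) = 1.
Back-substitute for Bézout coefficients:
  1 = 11 - 2·5
  ... = 59·(113) + 606·(-11)
Scale by 286108: one solution is (32330204, -3147188). Reduce p mod 606: (104, 462).
General: p = 104 + 606t, q = 462 - 59t.
p ≥ 0 ⇒ t ≥ 0; q ≥ 0 ⇒ t ≤ 7. So t ∈ [0, 7]: 8 solutions.

8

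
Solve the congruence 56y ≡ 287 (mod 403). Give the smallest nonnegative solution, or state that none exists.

257

gcd(403, 56) = 1.
1 divides 287, so solutions exist.
By Bézout, 56×(36) + 403×(-5) = 1.
So 56×(36) ≡ 1 (mod 403); multiply by 287: y ≡ 10332 (mod 403).
Smallest nonnegative: y = 10332 mod 403 = 257.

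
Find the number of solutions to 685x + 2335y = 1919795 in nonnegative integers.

gcd(2335, 685):
  2335 = 3×685 + 280
  685 = 2×280 + 125
  280 = 2×125 + 30
  125 = 4×30 + 5
  30 = 6×5
so gcd(2335, 685) = 5.
Back-substitute for Bézout coefficients:
  5 = 125 - 4×30
  ... = 685×(75) + 2335×(-22)
Scale by 383959: one solution is (28796925, -8447098). Reduce x mod 467: (304, 733).
General: x = 304 + 467t, y = 733 - 137t.
x ≥ 0 ⇒ t ≥ 0; y ≥ 0 ⇒ t ≤ 5. So t ∈ [0, 5]: 6 solutions.

6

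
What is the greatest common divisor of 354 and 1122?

gcd(1122, 354) = 6  (1122 = 3·354 + 60, 354 = 5·60 + 54, 60 = 1·54 + 6, 54 = 9·6).

6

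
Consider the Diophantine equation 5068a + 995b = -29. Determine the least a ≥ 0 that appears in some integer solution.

877

gcd(5068, 995):
  5068 = 5·995 + 93
  995 = 10·93 + 65
  93 = 1·65 + 28
  65 = 2·28 + 9
  28 = 3·9 + 1
  9 = 9·1
so gcd(5068, 995) = 1.
1 divides -29, so solutions exist.
Back-substitute for Bézout coefficients:
  1 = 28 - 3·9
  ... = 5068·(107) + 995·(-545)
Scale by -29/1 = -29: (a₀, b₀) = (-3103, 15805).
General solution: a = -3103 + 995t, b = 15805 - 5068t for integer t.
a ≥ 0: smallest is -3103 mod 995 = 877 (at t = 4), with b = -4467.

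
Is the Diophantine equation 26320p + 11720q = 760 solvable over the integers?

gcd(26320, 11720) = 40.
40 divides 760, so integer solutions exist.

yes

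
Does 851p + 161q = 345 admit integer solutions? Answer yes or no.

gcd(851, 161) = 23  (851 = 5×161 + 46, 161 = 3×46 + 23, 46 = 2×23).
23 divides 345, so integer solutions exist.

yes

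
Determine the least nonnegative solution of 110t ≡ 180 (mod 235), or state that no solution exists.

gcd(235, 110):
  235 = 2×110 + 15
  110 = 7×15 + 5
  15 = 3×5
so gcd(235, 110) = 5.
5 divides 180, so solutions exist.
Back-substitute for Bézout coefficients:
  5 = 110 - 7×15
  ... = 110×(15) + 235×(-7)
So 110×(15) ≡ 5 (mod 235); multiply by 36: t ≡ 540 (mod 47).
Smallest nonnegative: t = 540 mod 47 = 23.

23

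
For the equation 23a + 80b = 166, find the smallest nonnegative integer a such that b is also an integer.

gcd(80, 23) = 1  (80 = 3·23 + 11, 23 = 2·11 + 1, 11 = 11·1).
1 divides 166, so solutions exist.
Back-substituting, 23·(7) + 80·(-2) = 1.
Scale by 166/1 = 166: (a₀, b₀) = (1162, -332).
General solution: a = 1162 + 80t, b = -332 - 23t for integer t.
a ≥ 0: smallest is 1162 mod 80 = 42 (at t = -14), with b = -10.

42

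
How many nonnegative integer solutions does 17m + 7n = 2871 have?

gcd(17, 7):
  17 = 2*7 + 3
  7 = 2*3 + 1
  3 = 3*1
so gcd(17, 7) = 1.
Back-substitute for Bézout coefficients:
  1 = 7 - 2*3
  ... = 17*(-2) + 7*(5)
Scale by 2871: one solution is (-5742, 14355). Reduce m mod 7: (5, 398).
General: m = 5 + 7t, n = 398 - 17t.
m ≥ 0 ⇒ t ≥ 0; n ≥ 0 ⇒ t ≤ 23. So t ∈ [0, 23]: 24 solutions.

24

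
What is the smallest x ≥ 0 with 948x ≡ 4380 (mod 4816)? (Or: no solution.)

599

gcd(4816, 948) = 4  (4816 = 5*948 + 76, 948 = 12*76 + 36, 76 = 2*36 + 4, 36 = 9*4).
4 divides 4380, so solutions exist.
Back-substituting, 948*(-127) + 4816*(25) = 4.
So 948*(-127) ≡ 4 (mod 4816); multiply by 1095: x ≡ -139065 (mod 1204).
Smallest nonnegative: x = -139065 mod 1204 = 599.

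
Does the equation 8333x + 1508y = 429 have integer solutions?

yes

gcd(8333, 1508):
  8333 = 5*1508 + 793
  1508 = 1*793 + 715
  793 = 1*715 + 78
  715 = 9*78 + 13
  78 = 6*13
so gcd(8333, 1508) = 13.
13 divides 429, so integer solutions exist.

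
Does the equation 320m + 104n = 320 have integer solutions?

gcd(320, 104) = 8  (320 = 3*104 + 8, 104 = 13*8).
8 divides 320, so integer solutions exist.

yes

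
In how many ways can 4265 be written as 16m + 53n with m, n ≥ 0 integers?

5

gcd(53, 16):
  53 = 3*16 + 5
  16 = 3*5 + 1
  5 = 5*1
so gcd(53, 16) = 1.
Back-substitute for Bézout coefficients:
  1 = 16 - 3*5
  ... = 16*(10) + 53*(-3)
Scale by 4265: one solution is (42650, -12795). Reduce m mod 53: (38, 69).
General: m = 38 + 53t, n = 69 - 16t.
m ≥ 0 ⇒ t ≥ 0; n ≥ 0 ⇒ t ≤ 4. So t ∈ [0, 4]: 5 solutions.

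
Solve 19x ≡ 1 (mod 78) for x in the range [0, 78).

37

gcd(78, 19) = 1.
By Bézout, 19*(37) + 78*(-9) = 1.
So 19*37 ≡ 1 (mod 78), and 37 mod 78 = 37.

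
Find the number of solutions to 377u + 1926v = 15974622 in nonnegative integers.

22

gcd(1926, 377) = 1.
By Bézout, 377·(-235) + 1926·(46) = 1.
One solution: (1692, 7963).
General: u = 1692 + 1926t, v = 7963 - 377t.
u ≥ 0 ⇒ t ≥ 0; v ≥ 0 ⇒ t ≤ 21. So t ∈ [0, 21]: 22 solutions.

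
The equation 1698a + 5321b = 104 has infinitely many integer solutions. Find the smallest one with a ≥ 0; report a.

2413

gcd(5321, 1698):
  5321 = 3×1698 + 227
  1698 = 7×227 + 109
  227 = 2×109 + 9
  109 = 12×9 + 1
  9 = 9×1
so gcd(5321, 1698) = 1.
1 divides 104, so solutions exist.
Back-substitute for Bézout coefficients:
  1 = 109 - 12×9
  ... = 1698×(586) + 5321×(-187)
Scale by 104/1 = 104: (a₀, b₀) = (60944, -19448).
General solution: a = 60944 + 5321t, b = -19448 - 1698t for integer t.
a ≥ 0: smallest is 60944 mod 5321 = 2413 (at t = -11), with b = -770.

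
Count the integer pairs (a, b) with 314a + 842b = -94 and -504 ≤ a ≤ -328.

gcd(842, 314) = 2.
By Bézout, 314*(59) + 842*(-22) = 2.
Particular solution: (174, -65).
General solution: a = 174 + 421t, b = -65 - 157t for integer t.
-504 ≤ 174 + 421t ≤ -328 gives t ∈ [-1, -2], which is 0 values.

0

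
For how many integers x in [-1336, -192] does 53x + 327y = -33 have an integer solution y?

gcd(327, 53) = 1  (327 = 6×53 + 9, 53 = 5×9 + 8, 9 = 1×8 + 1, 8 = 8×1).
Back-substituting, 53×(-37) + 327×(6) = 1.
Scale by -33: particular solution (1221, -198); reduce x mod 327: (240, -39).
General solution: x = 240 + 327t, y = -39 - 53t for integer t.
-1336 ≤ 240 + 327t ≤ -192 gives t ∈ [-4, -2], which is 3 values.

3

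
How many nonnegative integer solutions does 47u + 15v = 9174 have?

gcd(47, 15) = 1.
By Bézout, 47·(-7) + 15·(22) = 1.
One solution: (12, 574).
General: u = 12 + 15t, v = 574 - 47t.
u ≥ 0 ⇒ t ≥ 0; v ≥ 0 ⇒ t ≤ 12. So t ∈ [0, 12]: 13 solutions.

13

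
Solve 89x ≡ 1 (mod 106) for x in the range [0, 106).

gcd(106, 89) = 1  (106 = 1×89 + 17, 89 = 5×17 + 4, 17 = 4×4 + 1, 4 = 4×1).
Back-substituting, 89×(-25) + 106×(21) = 1.
So 89×-25 ≡ 1 (mod 106), and -25 mod 106 = 81.

81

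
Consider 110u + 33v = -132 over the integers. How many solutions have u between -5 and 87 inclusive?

gcd(110, 33):
  110 = 3*33 + 11
  33 = 3*11
so gcd(110, 33) = 11.
Back-substitute for Bézout coefficients:
  11 = 110 - 3*33
  ... = 110*(1) + 33*(-3)
Scale by -12: particular solution (-12, 36); reduce u mod 3: (0, -4).
General solution: u = 0 + 3t, v = -4 - 10t for integer t.
-5 ≤ 0 + 3t ≤ 87 gives t ∈ [-1, 29], which is 31 values.

31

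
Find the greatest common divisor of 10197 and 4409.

1

gcd(10197, 4409):
  10197 = 2·4409 + 1379
  4409 = 3·1379 + 272
  1379 = 5·272 + 19
  272 = 14·19 + 6
  19 = 3·6 + 1
  6 = 6·1
so gcd(10197, 4409) = 1.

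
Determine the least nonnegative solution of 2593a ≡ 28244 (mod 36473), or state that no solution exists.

9632

gcd(36473, 2593):
  36473 = 14×2593 + 171
  2593 = 15×171 + 28
  171 = 6×28 + 3
  28 = 9×3 + 1
  3 = 3×1
so gcd(36473, 2593) = 1.
1 divides 28244, so solutions exist.
Back-substitute for Bézout coefficients:
  1 = 28 - 9×3
  ... = 2593×(11731) + 36473×(-834)
So 2593×(11731) ≡ 1 (mod 36473); multiply by 28244: a ≡ 331330364 (mod 36473).
Smallest nonnegative: a = 331330364 mod 36473 = 9632.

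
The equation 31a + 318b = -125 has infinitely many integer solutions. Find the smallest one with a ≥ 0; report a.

37

gcd(318, 31) = 1  (318 = 10·31 + 8, 31 = 3·8 + 7, 8 = 1·7 + 1, 7 = 7·1).
1 divides -125, so solutions exist.
Back-substituting, 31·(-41) + 318·(4) = 1.
Scale by -125/1 = -125: (a₀, b₀) = (5125, -500).
General solution: a = 5125 + 318t, b = -500 - 31t for integer t.
a ≥ 0: smallest is 5125 mod 318 = 37 (at t = -16), with b = -4.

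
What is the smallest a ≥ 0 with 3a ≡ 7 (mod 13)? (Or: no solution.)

11

gcd(13, 3) = 1  (13 = 4×3 + 1, 3 = 3×1).
1 divides 7, so solutions exist.
Back-substituting, 3×(-4) + 13×(1) = 1.
So 3×(-4) ≡ 1 (mod 13); multiply by 7: a ≡ -28 (mod 13).
Smallest nonnegative: a = -28 mod 13 = 11.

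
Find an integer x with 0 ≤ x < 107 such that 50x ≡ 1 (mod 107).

gcd(107, 50) = 1.
By Bézout, 50*(15) + 107*(-7) = 1.
So 50*15 ≡ 1 (mod 107), and 15 mod 107 = 15.

15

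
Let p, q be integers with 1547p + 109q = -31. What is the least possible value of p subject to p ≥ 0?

66

gcd(1547, 109):
  1547 = 14·109 + 21
  109 = 5·21 + 4
  21 = 5·4 + 1
  4 = 4·1
so gcd(1547, 109) = 1.
1 divides -31, so solutions exist.
Back-substitute for Bézout coefficients:
  1 = 21 - 5·4
  ... = 1547·(26) + 109·(-369)
Scale by -31/1 = -31: (p₀, q₀) = (-806, 11439).
General solution: p = -806 + 109t, q = 11439 - 1547t for integer t.
p ≥ 0: smallest is -806 mod 109 = 66 (at t = 8), with q = -937.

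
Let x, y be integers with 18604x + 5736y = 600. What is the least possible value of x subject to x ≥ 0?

gcd(18604, 5736):
  18604 = 3×5736 + 1396
  5736 = 4×1396 + 152
  1396 = 9×152 + 28
  152 = 5×28 + 12
  28 = 2×12 + 4
  12 = 3×4
so gcd(18604, 5736) = 4.
4 divides 600, so solutions exist.
Back-substitute for Bézout coefficients:
  4 = 28 - 2×12
  ... = 18604×(415) + 5736×(-1346)
Scale by 600/4 = 150: (x₀, y₀) = (62250, -201900).
General solution: x = 62250 + 1434t, y = -201900 - 4651t for integer t.
x ≥ 0: smallest is 62250 mod 1434 = 588 (at t = -43), with y = -1907.

588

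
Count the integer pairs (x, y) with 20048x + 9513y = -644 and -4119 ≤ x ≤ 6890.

8

gcd(20048, 9513):
  20048 = 2*9513 + 1022
  9513 = 9*1022 + 315
  1022 = 3*315 + 77
  315 = 4*77 + 7
  77 = 11*7
so gcd(20048, 9513) = 7.
Back-substitute for Bézout coefficients:
  7 = 315 - 4*77
  ... = 20048*(-121) + 9513*(255)
Scale by -92: particular solution (11132, -23460); reduce x mod 1359: (260, -548).
General solution: x = 260 + 1359t, y = -548 - 2864t for integer t.
-4119 ≤ 260 + 1359t ≤ 6890 gives t ∈ [-3, 4], which is 8 values.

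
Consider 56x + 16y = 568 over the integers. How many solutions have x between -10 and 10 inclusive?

10

gcd(56, 16) = 8.
By Bézout, 56*(1) + 16*(-3) = 8.
Particular solution: (1, 32).
General solution: x = 1 + 2t, y = 32 - 7t for integer t.
-10 ≤ 1 + 2t ≤ 10 gives t ∈ [-5, 4], which is 10 values.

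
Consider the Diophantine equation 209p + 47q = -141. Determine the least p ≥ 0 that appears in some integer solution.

gcd(209, 47):
  209 = 4×47 + 21
  47 = 2×21 + 5
  21 = 4×5 + 1
  5 = 5×1
so gcd(209, 47) = 1.
1 divides -141, so solutions exist.
Back-substitute for Bézout coefficients:
  1 = 21 - 4×5
  ... = 209×(9) + 47×(-40)
Scale by -141/1 = -141: (p₀, q₀) = (-1269, 5640).
General solution: p = -1269 + 47t, q = 5640 - 209t for integer t.
p ≥ 0: smallest is -1269 mod 47 = 0 (at t = 27), with q = -3.

0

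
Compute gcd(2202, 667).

1

gcd(2202, 667):
  2202 = 3×667 + 201
  667 = 3×201 + 64
  201 = 3×64 + 9
  64 = 7×9 + 1
  9 = 9×1
so gcd(2202, 667) = 1.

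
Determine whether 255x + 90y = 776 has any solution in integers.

gcd(255, 90) = 15  (255 = 2*90 + 75, 90 = 1*75 + 15, 75 = 5*15).
15 does not divide 776 (remainder 11), so no integer solutions.

no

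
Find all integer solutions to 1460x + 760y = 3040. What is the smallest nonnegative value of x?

gcd(1460, 760):
  1460 = 1·760 + 700
  760 = 1·700 + 60
  700 = 11·60 + 40
  60 = 1·40 + 20
  40 = 2·20
so gcd(1460, 760) = 20.
20 divides 3040, so solutions exist.
Back-substitute for Bézout coefficients:
  20 = 60 - 1·40
  ... = 1460·(-13) + 760·(25)
Scale by 3040/20 = 152: (x₀, y₀) = (-1976, 3800).
General solution: x = -1976 + 38t, y = 3800 - 73t for integer t.
x ≥ 0: smallest is -1976 mod 38 = 0 (at t = 52), with y = 4.

0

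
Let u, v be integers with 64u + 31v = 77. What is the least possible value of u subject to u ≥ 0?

gcd(64, 31) = 1  (64 = 2×31 + 2, 31 = 15×2 + 1, 2 = 2×1).
1 divides 77, so solutions exist.
Back-substituting, 64×(-15) + 31×(31) = 1.
Scale by 77/1 = 77: (u₀, v₀) = (-1155, 2387).
General solution: u = -1155 + 31t, v = 2387 - 64t for integer t.
u ≥ 0: smallest is -1155 mod 31 = 23 (at t = 38), with v = -45.

23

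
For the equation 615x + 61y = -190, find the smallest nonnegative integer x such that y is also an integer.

23

gcd(615, 61):
  615 = 10·61 + 5
  61 = 12·5 + 1
  5 = 5·1
so gcd(615, 61) = 1.
1 divides -190, so solutions exist.
Back-substitute for Bézout coefficients:
  1 = 61 - 12·5
  ... = 615·(-12) + 61·(121)
Scale by -190/1 = -190: (x₀, y₀) = (2280, -22990).
General solution: x = 2280 + 61t, y = -22990 - 615t for integer t.
x ≥ 0: smallest is 2280 mod 61 = 23 (at t = -37), with y = -235.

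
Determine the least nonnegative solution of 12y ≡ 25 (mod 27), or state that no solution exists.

no solution

gcd(27, 12) = 3  (27 = 2·12 + 3, 12 = 4·3).
3 does not divide 25, so the congruence has no solution.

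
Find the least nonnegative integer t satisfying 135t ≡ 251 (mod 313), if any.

32

gcd(313, 135) = 1  (313 = 2·135 + 43, 135 = 3·43 + 6, 43 = 7·6 + 1, 6 = 6·1).
1 divides 251, so solutions exist.
Back-substituting, 135·(-51) + 313·(22) = 1.
So 135·(-51) ≡ 1 (mod 313); multiply by 251: t ≡ -12801 (mod 313).
Smallest nonnegative: t = -12801 mod 313 = 32.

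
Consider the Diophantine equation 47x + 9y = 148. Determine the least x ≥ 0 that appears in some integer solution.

2

gcd(47, 9) = 1  (47 = 5×9 + 2, 9 = 4×2 + 1, 2 = 2×1).
1 divides 148, so solutions exist.
Back-substituting, 47×(-4) + 9×(21) = 1.
Scale by 148/1 = 148: (x₀, y₀) = (-592, 3108).
General solution: x = -592 + 9t, y = 3108 - 47t for integer t.
x ≥ 0: smallest is -592 mod 9 = 2 (at t = 66), with y = 6.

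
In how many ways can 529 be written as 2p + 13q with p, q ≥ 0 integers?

gcd(13, 2) = 1  (13 = 6*2 + 1, 2 = 2*1).
Back-substituting, 2*(-6) + 13*(1) = 1.
Scale by 529: one solution is (-3174, 529). Reduce p mod 13: (11, 39).
General: p = 11 + 13t, q = 39 - 2t.
p ≥ 0 ⇒ t ≥ 0; q ≥ 0 ⇒ t ≤ 19. So t ∈ [0, 19]: 20 solutions.

20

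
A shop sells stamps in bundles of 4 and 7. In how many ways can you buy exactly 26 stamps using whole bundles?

1

Need nonnegative integers with 4j + 7k = 26.
gcd(4, 7) = 1, and 4·(2) + 7·(-1) = 1.
So (j₀, k₀) = (52, -26); general j = 52 + 7t, k = -26 - 4t.
j ≥ 0 ⇒ t ≥ -7; k ≥ 0 ⇒ t ≤ -7. That's 1 value of t.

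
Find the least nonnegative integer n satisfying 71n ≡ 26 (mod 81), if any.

gcd(81, 71) = 1  (81 = 1×71 + 10, 71 = 7×10 + 1, 10 = 10×1).
1 divides 26, so solutions exist.
Back-substituting, 71×(8) + 81×(-7) = 1.
So 71×(8) ≡ 1 (mod 81); multiply by 26: n ≡ 208 (mod 81).
Smallest nonnegative: n = 208 mod 81 = 46.

46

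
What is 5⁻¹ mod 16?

13

gcd(16, 5) = 1  (16 = 3·5 + 1, 5 = 5·1).
Back-substituting, 5·(-3) + 16·(1) = 1.
So 5·-3 ≡ 1 (mod 16), and -3 mod 16 = 13.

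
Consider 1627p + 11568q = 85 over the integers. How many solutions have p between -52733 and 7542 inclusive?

6

gcd(11568, 1627) = 1.
By Bézout, 1627·(3619) + 11568·(-509) = 1.
Particular solution: (6847, -963).
General solution: p = 6847 + 11568t, q = -963 - 1627t for integer t.
-52733 ≤ 6847 + 11568t ≤ 7542 gives t ∈ [-5, 0], which is 6 values.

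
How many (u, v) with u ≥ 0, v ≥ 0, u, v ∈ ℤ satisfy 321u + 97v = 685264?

22

gcd(321, 97) = 1.
By Bézout, 321×(-42) + 97×(139) = 1.
One solution: (73, 6823).
General: u = 73 + 97t, v = 6823 - 321t.
u ≥ 0 ⇒ t ≥ 0; v ≥ 0 ⇒ t ≤ 21. So t ∈ [0, 21]: 22 solutions.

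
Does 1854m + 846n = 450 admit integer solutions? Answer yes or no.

gcd(1854, 846) = 18  (1854 = 2*846 + 162, 846 = 5*162 + 36, 162 = 4*36 + 18, 36 = 2*18).
18 divides 450, so integer solutions exist.

yes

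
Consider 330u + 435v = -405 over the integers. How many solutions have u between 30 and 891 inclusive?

gcd(435, 330) = 15  (435 = 1×330 + 105, 330 = 3×105 + 15, 105 = 7×15).
Back-substituting, 330×(4) + 435×(-3) = 15.
Scale by -27: particular solution (-108, 81); reduce u mod 29: (8, -7).
General solution: u = 8 + 29t, v = -7 - 22t for integer t.
30 ≤ 8 + 29t ≤ 891 gives t ∈ [1, 30], which is 30 values.

30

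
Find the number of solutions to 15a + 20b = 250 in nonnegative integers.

gcd(20, 15) = 5.
By Bézout, 15*(-1) + 20*(1) = 5.
One solution: (2, 11).
General: a = 2 + 4t, b = 11 - 3t.
a ≥ 0 ⇒ t ≥ 0; b ≥ 0 ⇒ t ≤ 3. So t ∈ [0, 3]: 4 solutions.

4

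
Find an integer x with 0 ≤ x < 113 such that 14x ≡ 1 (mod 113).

gcd(113, 14):
  113 = 8·14 + 1
  14 = 14·1
so gcd(113, 14) = 1.
Back-substitute for Bézout coefficients:
  1 = 113 - 8·14
  ... = 14·(-8) + 113·(1)
So 14·-8 ≡ 1 (mod 113), and -8 mod 113 = 105.

105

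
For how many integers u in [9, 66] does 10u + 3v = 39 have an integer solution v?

gcd(10, 3):
  10 = 3*3 + 1
  3 = 3*1
so gcd(10, 3) = 1.
Back-substitute for Bézout coefficients:
  1 = 10 - 3*3
  ... = 10*(1) + 3*(-3)
Scale by 39: particular solution (39, -117); reduce u mod 3: (0, 13).
General solution: u = 0 + 3t, v = 13 - 10t for integer t.
9 ≤ 0 + 3t ≤ 66 gives t ∈ [3, 22], which is 20 values.

20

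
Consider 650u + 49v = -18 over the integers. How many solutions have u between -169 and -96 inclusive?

1

gcd(650, 49) = 1.
By Bézout, 650·(-15) + 49·(199) = 1.
Particular solution: (25, -332).
General solution: u = 25 + 49t, v = -332 - 650t for integer t.
-169 ≤ 25 + 49t ≤ -96 gives t ∈ [-3, -3], which is 1 value.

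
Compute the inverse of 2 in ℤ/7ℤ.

4

gcd(7, 2) = 1  (7 = 3×2 + 1, 2 = 2×1).
Back-substituting, 2×(-3) + 7×(1) = 1.
So 2×-3 ≡ 1 (mod 7), and -3 mod 7 = 4.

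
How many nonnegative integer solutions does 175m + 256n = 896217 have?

gcd(256, 175) = 1  (256 = 1·175 + 81, 175 = 2·81 + 13, 81 = 6·13 + 3, 13 = 4·3 + 1, 3 = 3·1).
Back-substituting, 175·(79) + 256·(-54) = 1.
Scale by 896217: one solution is (70801143, -48395718). Reduce m mod 256: (247, 3332).
General: m = 247 + 256t, n = 3332 - 175t.
m ≥ 0 ⇒ t ≥ 0; n ≥ 0 ⇒ t ≤ 19. So t ∈ [0, 19]: 20 solutions.

20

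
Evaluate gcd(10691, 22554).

1

gcd(22554, 10691) = 1  (22554 = 2×10691 + 1172, 10691 = 9×1172 + 143, 1172 = 8×143 + 28, 143 = 5×28 + 3, 28 = 9×3 + 1, 3 = 3×1).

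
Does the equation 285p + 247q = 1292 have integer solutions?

yes

gcd(285, 247):
  285 = 1*247 + 38
  247 = 6*38 + 19
  38 = 2*19
so gcd(285, 247) = 19.
19 divides 1292, so integer solutions exist.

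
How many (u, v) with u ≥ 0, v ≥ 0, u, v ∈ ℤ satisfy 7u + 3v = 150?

gcd(7, 3):
  7 = 2*3 + 1
  3 = 3*1
so gcd(7, 3) = 1.
Back-substitute for Bézout coefficients:
  1 = 7 - 2*3
  ... = 7*(1) + 3*(-2)
Scale by 150: one solution is (150, -300). Reduce u mod 3: (0, 50).
General: u = 0 + 3t, v = 50 - 7t.
u ≥ 0 ⇒ t ≥ 0; v ≥ 0 ⇒ t ≤ 7. So t ∈ [0, 7]: 8 solutions.

8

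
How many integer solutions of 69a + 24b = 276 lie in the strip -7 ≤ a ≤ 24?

gcd(69, 24) = 3  (69 = 2×24 + 21, 24 = 1×21 + 3, 21 = 7×3).
Back-substituting, 69×(-1) + 24×(3) = 3.
Scale by 92: particular solution (-92, 276); reduce a mod 8: (4, 0).
General solution: a = 4 + 8t, b = 0 - 23t for integer t.
-7 ≤ 4 + 8t ≤ 24 gives t ∈ [-1, 2], which is 4 values.

4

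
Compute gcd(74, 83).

gcd(83, 74):
  83 = 1×74 + 9
  74 = 8×9 + 2
  9 = 4×2 + 1
  2 = 2×1
so gcd(83, 74) = 1.

1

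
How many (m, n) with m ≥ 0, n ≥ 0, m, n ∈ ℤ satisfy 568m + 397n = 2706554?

12

gcd(568, 397) = 1.
By Bézout, 568×(-65) + 397×(93) = 1.
One solution: (173, 6570).
General: m = 173 + 397t, n = 6570 - 568t.
m ≥ 0 ⇒ t ≥ 0; n ≥ 0 ⇒ t ≤ 11. So t ∈ [0, 11]: 12 solutions.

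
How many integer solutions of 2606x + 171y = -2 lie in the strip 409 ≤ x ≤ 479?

0

gcd(2606, 171):
  2606 = 15×171 + 41
  171 = 4×41 + 7
  41 = 5×7 + 6
  7 = 1×6 + 1
  6 = 6×1
so gcd(2606, 171) = 1.
Back-substitute for Bézout coefficients:
  1 = 7 - 1×6
  ... = 2606×(-25) + 171×(381)
Scale by -2: particular solution (50, -762); reduce x mod 171: (50, -762).
General solution: x = 50 + 171t, y = -762 - 2606t for integer t.
409 ≤ 50 + 171t ≤ 479 gives t ∈ [3, 2], which is 0 values.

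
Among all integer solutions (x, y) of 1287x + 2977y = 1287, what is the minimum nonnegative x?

1

gcd(2977, 1287):
  2977 = 2·1287 + 403
  1287 = 3·403 + 78
  403 = 5·78 + 13
  78 = 6·13
so gcd(2977, 1287) = 13.
13 divides 1287, so solutions exist.
Back-substitute for Bézout coefficients:
  13 = 403 - 5·78
  ... = 1287·(-37) + 2977·(16)
Scale by 1287/13 = 99: (x₀, y₀) = (-3663, 1584).
General solution: x = -3663 + 229t, y = 1584 - 99t for integer t.
x ≥ 0: smallest is -3663 mod 229 = 1 (at t = 16), with y = 0.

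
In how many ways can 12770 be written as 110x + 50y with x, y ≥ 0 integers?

23

gcd(110, 50) = 10  (110 = 2·50 + 10, 50 = 5·10).
Back-substituting, 110·(1) + 50·(-2) = 10.
Scale by 1277: one solution is (1277, -2554). Reduce x mod 5: (2, 251).
General: x = 2 + 5t, y = 251 - 11t.
x ≥ 0 ⇒ t ≥ 0; y ≥ 0 ⇒ t ≤ 22. So t ∈ [0, 22]: 23 solutions.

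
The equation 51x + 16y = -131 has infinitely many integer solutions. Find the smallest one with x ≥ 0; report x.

15

gcd(51, 16) = 1  (51 = 3·16 + 3, 16 = 5·3 + 1, 3 = 3·1).
1 divides -131, so solutions exist.
Back-substituting, 51·(-5) + 16·(16) = 1.
Scale by -131/1 = -131: (x₀, y₀) = (655, -2096).
General solution: x = 655 + 16t, y = -2096 - 51t for integer t.
x ≥ 0: smallest is 655 mod 16 = 15 (at t = -40), with y = -56.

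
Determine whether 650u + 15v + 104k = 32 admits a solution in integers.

yes

gcd(650, 15) = 5  (650 = 43·15 + 5, 15 = 3·5).
gcd(5, 104) = 1.
1 divides 32, so integer solutions exist.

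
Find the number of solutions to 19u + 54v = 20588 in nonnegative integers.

gcd(54, 19) = 1  (54 = 2×19 + 16, 19 = 1×16 + 3, 16 = 5×3 + 1, 3 = 3×1).
Back-substituting, 19×(-17) + 54×(6) = 1.
Scale by 20588: one solution is (-349996, 123528). Reduce u mod 54: (32, 370).
General: u = 32 + 54t, v = 370 - 19t.
u ≥ 0 ⇒ t ≥ 0; v ≥ 0 ⇒ t ≤ 19. So t ∈ [0, 19]: 20 solutions.

20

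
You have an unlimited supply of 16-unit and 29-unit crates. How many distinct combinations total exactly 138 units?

1

Need nonnegative integers with 16j + 29k = 138.
gcd(16, 29) = 1, and 16·(-9) + 29·(5) = 1.
So (j₀, k₀) = (-1242, 690); general j = -1242 + 29t, k = 690 - 16t.
j ≥ 0 ⇒ t ≥ 43; k ≥ 0 ⇒ t ≤ 43. That's 1 value of t.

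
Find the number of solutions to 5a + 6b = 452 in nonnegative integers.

gcd(6, 5):
  6 = 1·5 + 1
  5 = 5·1
so gcd(6, 5) = 1.
Back-substitute for Bézout coefficients:
  1 = 6 - 1·5
  ... = 5·(-1) + 6·(1)
Scale by 452: one solution is (-452, 452). Reduce a mod 6: (4, 72).
General: a = 4 + 6t, b = 72 - 5t.
a ≥ 0 ⇒ t ≥ 0; b ≥ 0 ⇒ t ≤ 14. So t ∈ [0, 14]: 15 solutions.

15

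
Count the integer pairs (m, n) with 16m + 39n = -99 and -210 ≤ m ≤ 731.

24

gcd(39, 16) = 1  (39 = 2*16 + 7, 16 = 2*7 + 2, 7 = 3*2 + 1, 2 = 2*1).
Back-substituting, 16*(-17) + 39*(7) = 1.
Scale by -99: particular solution (1683, -693); reduce m mod 39: (6, -5).
General solution: m = 6 + 39t, n = -5 - 16t for integer t.
-210 ≤ 6 + 39t ≤ 731 gives t ∈ [-5, 18], which is 24 values.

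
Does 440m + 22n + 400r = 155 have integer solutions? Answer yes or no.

gcd(440, 22) = 22  (440 = 20×22).
gcd(22, 400) = 2.
2 does not divide 155 (remainder 1), so no integer solutions.

no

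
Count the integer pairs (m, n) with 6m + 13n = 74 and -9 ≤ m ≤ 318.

25

gcd(13, 6) = 1  (13 = 2·6 + 1, 6 = 6·1).
Back-substituting, 6·(-2) + 13·(1) = 1.
Scale by 74: particular solution (-148, 74); reduce m mod 13: (8, 2).
General solution: m = 8 + 13t, n = 2 - 6t for integer t.
-9 ≤ 8 + 13t ≤ 318 gives t ∈ [-1, 23], which is 25 values.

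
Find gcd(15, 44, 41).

1

gcd(44, 15):
  44 = 2×15 + 14
  15 = 1×14 + 1
  14 = 14×1
so gcd(44, 15) = 1.
gcd(1, 41) = 1.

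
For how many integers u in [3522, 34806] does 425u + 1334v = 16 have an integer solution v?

gcd(1334, 425):
  1334 = 3*425 + 59
  425 = 7*59 + 12
  59 = 4*12 + 11
  12 = 1*11 + 1
  11 = 11*1
so gcd(1334, 425) = 1.
Back-substitute for Bézout coefficients:
  1 = 12 - 1*11
  ... = 425*(113) + 1334*(-36)
Scale by 16: particular solution (1808, -576); reduce u mod 1334: (474, -151).
General solution: u = 474 + 1334t, v = -151 - 425t for integer t.
3522 ≤ 474 + 1334t ≤ 34806 gives t ∈ [3, 25], which is 23 values.

23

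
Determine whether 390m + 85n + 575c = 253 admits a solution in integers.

gcd(390, 85) = 5.
gcd(5, 575) = 5.
5 does not divide 253 (remainder 3), so no integer solutions.

no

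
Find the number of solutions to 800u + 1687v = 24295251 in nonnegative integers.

18

gcd(1687, 800) = 1  (1687 = 2*800 + 87, 800 = 9*87 + 17, 87 = 5*17 + 2, 17 = 8*2 + 1, 2 = 2*1).
Back-substituting, 800*(795) + 1687*(-377) = 1.
Scale by 24295251: one solution is (19314724545, -9159309627). Reduce u mod 1687: (60, 14373).
General: u = 60 + 1687t, v = 14373 - 800t.
u ≥ 0 ⇒ t ≥ 0; v ≥ 0 ⇒ t ≤ 17. So t ∈ [0, 17]: 18 solutions.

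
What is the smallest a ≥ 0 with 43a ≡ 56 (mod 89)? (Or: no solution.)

gcd(89, 43) = 1.
1 divides 56, so solutions exist.
By Bézout, 43×(29) + 89×(-14) = 1.
So 43×(29) ≡ 1 (mod 89); multiply by 56: a ≡ 1624 (mod 89).
Smallest nonnegative: a = 1624 mod 89 = 22.

22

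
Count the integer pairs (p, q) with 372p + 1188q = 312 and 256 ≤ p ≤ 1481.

12

gcd(1188, 372) = 12  (1188 = 3×372 + 72, 372 = 5×72 + 12, 72 = 6×12).
Back-substituting, 372×(16) + 1188×(-5) = 12.
Scale by 26: particular solution (416, -130); reduce p mod 99: (20, -6).
General solution: p = 20 + 99t, q = -6 - 31t for integer t.
256 ≤ 20 + 99t ≤ 1481 gives t ∈ [3, 14], which is 12 values.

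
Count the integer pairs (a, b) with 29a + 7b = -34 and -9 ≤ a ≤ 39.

7

gcd(29, 7) = 1  (29 = 4×7 + 1, 7 = 7×1).
Back-substituting, 29×(1) + 7×(-4) = 1.
Scale by -34: particular solution (-34, 136); reduce a mod 7: (1, -9).
General solution: a = 1 + 7t, b = -9 - 29t for integer t.
-9 ≤ 1 + 7t ≤ 39 gives t ∈ [-1, 5], which is 7 values.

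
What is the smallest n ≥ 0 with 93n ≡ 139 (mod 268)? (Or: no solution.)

111

gcd(268, 93):
  268 = 2·93 + 82
  93 = 1·82 + 11
  82 = 7·11 + 5
  11 = 2·5 + 1
  5 = 5·1
so gcd(268, 93) = 1.
1 divides 139, so solutions exist.
Back-substitute for Bézout coefficients:
  1 = 11 - 2·5
  ... = 93·(49) + 268·(-17)
So 93·(49) ≡ 1 (mod 268); multiply by 139: n ≡ 6811 (mod 268).
Smallest nonnegative: n = 6811 mod 268 = 111.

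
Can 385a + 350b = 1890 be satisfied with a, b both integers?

yes

gcd(385, 350) = 35.
35 divides 1890, so integer solutions exist.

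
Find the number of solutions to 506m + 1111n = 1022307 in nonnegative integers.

gcd(1111, 506) = 11.
By Bézout, 506*(11) + 1111*(-5) = 11.
One solution: (86, 881).
General: m = 86 + 101t, n = 881 - 46t.
m ≥ 0 ⇒ t ≥ 0; n ≥ 0 ⇒ t ≤ 19. So t ∈ [0, 19]: 20 solutions.

20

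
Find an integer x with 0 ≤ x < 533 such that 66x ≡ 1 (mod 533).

105

gcd(533, 66) = 1.
By Bézout, 66×(105) + 533×(-13) = 1.
So 66×105 ≡ 1 (mod 533), and 105 mod 533 = 105.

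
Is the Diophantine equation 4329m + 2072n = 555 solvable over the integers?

yes

gcd(4329, 2072) = 37  (4329 = 2×2072 + 185, 2072 = 11×185 + 37, 185 = 5×37).
37 divides 555, so integer solutions exist.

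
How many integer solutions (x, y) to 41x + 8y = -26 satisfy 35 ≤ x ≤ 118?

gcd(41, 8) = 1  (41 = 5·8 + 1, 8 = 8·1).
Back-substituting, 41·(1) + 8·(-5) = 1.
Scale by -26: particular solution (-26, 130); reduce x mod 8: (6, -34).
General solution: x = 6 + 8t, y = -34 - 41t for integer t.
35 ≤ 6 + 8t ≤ 118 gives t ∈ [4, 14], which is 11 values.

11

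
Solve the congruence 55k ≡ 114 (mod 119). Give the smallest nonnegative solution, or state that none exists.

gcd(119, 55) = 1  (119 = 2×55 + 9, 55 = 6×9 + 1, 9 = 9×1).
1 divides 114, so solutions exist.
Back-substituting, 55×(13) + 119×(-6) = 1.
So 55×(13) ≡ 1 (mod 119); multiply by 114: k ≡ 1482 (mod 119).
Smallest nonnegative: k = 1482 mod 119 = 54.

54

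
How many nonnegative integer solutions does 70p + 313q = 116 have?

0

gcd(313, 70) = 1  (313 = 4×70 + 33, 70 = 2×33 + 4, 33 = 8×4 + 1, 4 = 4×1).
Back-substituting, 70×(-76) + 313×(17) = 1.
Scale by 116: one solution is (-8816, 1972). Reduce p mod 313: (261, -58).
General: p = 261 + 313t, q = -58 - 70t.
p ≥ 0 ⇒ t ≥ 0; q ≥ 0 ⇒ t ≤ -1. So t ∈ [0, -1]: 0 solutions.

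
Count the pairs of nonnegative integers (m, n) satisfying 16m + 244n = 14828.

15

gcd(244, 16) = 4  (244 = 15*16 + 4, 16 = 4*4).
Back-substituting, 16*(-15) + 244*(1) = 4.
Scale by 3707: one solution is (-55605, 3707). Reduce m mod 61: (27, 59).
General: m = 27 + 61t, n = 59 - 4t.
m ≥ 0 ⇒ t ≥ 0; n ≥ 0 ⇒ t ≤ 14. So t ∈ [0, 14]: 15 solutions.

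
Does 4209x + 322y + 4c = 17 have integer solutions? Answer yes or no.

yes

gcd(4209, 322) = 23  (4209 = 13×322 + 23, 322 = 14×23).
gcd(23, 4) = 1.
1 divides 17, so integer solutions exist.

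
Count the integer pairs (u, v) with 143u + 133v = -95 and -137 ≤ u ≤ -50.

1

gcd(143, 133):
  143 = 1·133 + 10
  133 = 13·10 + 3
  10 = 3·3 + 1
  3 = 3·1
so gcd(143, 133) = 1.
Back-substitute for Bézout coefficients:
  1 = 10 - 3·3
  ... = 143·(40) + 133·(-43)
Scale by -95: particular solution (-3800, 4085); reduce u mod 133: (57, -62).
General solution: u = 57 + 133t, v = -62 - 143t for integer t.
-137 ≤ 57 + 133t ≤ -50 gives t ∈ [-1, -1], which is 1 value.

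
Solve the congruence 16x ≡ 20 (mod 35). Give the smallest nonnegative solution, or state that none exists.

10

gcd(35, 16) = 1  (35 = 2*16 + 3, 16 = 5*3 + 1, 3 = 3*1).
1 divides 20, so solutions exist.
Back-substituting, 16*(11) + 35*(-5) = 1.
So 16*(11) ≡ 1 (mod 35); multiply by 20: x ≡ 220 (mod 35).
Smallest nonnegative: x = 220 mod 35 = 10.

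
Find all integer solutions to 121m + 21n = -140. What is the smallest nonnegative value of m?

7

gcd(121, 21):
  121 = 5·21 + 16
  21 = 1·16 + 5
  16 = 3·5 + 1
  5 = 5·1
so gcd(121, 21) = 1.
1 divides -140, so solutions exist.
Back-substitute for Bézout coefficients:
  1 = 16 - 3·5
  ... = 121·(4) + 21·(-23)
Scale by -140/1 = -140: (m₀, n₀) = (-560, 3220).
General solution: m = -560 + 21t, n = 3220 - 121t for integer t.
m ≥ 0: smallest is -560 mod 21 = 7 (at t = 27), with n = -47.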